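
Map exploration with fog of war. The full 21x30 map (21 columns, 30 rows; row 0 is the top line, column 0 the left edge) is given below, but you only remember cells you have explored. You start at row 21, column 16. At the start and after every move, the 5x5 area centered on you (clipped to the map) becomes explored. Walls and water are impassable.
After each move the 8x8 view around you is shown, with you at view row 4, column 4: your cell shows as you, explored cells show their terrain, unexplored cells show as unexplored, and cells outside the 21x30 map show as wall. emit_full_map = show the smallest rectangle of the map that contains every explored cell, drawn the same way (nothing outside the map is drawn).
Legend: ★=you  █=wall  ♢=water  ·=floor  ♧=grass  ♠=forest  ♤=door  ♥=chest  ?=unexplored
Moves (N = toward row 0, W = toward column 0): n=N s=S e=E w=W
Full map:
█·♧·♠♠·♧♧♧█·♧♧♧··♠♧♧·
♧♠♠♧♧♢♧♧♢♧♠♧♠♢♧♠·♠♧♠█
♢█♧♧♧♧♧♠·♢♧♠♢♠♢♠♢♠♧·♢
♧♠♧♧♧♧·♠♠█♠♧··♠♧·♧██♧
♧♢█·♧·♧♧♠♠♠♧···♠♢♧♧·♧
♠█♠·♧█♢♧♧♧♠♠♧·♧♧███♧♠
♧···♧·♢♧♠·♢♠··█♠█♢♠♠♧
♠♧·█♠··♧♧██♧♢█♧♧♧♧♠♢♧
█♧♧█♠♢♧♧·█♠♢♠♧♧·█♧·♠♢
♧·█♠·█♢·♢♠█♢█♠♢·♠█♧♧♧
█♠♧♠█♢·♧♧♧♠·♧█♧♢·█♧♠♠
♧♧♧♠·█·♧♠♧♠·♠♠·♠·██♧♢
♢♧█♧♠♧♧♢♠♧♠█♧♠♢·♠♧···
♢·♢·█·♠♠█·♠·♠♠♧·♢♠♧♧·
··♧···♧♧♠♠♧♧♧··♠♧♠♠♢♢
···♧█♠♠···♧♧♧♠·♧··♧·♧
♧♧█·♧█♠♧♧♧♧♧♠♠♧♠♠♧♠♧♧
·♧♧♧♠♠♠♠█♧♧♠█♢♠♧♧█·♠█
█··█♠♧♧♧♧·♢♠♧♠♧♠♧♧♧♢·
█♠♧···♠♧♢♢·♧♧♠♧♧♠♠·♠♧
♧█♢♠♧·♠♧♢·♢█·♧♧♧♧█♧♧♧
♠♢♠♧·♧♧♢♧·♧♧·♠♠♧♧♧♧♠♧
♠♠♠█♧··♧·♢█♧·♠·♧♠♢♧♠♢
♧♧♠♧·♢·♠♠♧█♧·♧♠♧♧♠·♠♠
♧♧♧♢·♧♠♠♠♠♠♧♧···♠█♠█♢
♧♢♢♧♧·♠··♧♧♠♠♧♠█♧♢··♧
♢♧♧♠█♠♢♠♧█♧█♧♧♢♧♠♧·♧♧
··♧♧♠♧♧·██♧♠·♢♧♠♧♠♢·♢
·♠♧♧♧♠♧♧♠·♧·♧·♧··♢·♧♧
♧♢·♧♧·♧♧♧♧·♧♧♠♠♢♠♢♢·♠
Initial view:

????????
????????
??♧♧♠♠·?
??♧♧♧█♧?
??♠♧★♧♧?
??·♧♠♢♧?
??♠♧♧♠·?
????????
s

????????
??♧♧♠♠·?
??♧♧♧█♧?
??♠♧♧♧♧?
??·♧★♢♧?
??♠♧♧♠·?
??··♠█♠?
????????

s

??♧♧♠♠·?
??♧♧♧█♧?
??♠♧♧♧♧?
??·♧♠♢♧?
??♠♧★♠·?
??··♠█♠?
??♠█♧♢·?
????????

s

??♧♧♧█♧?
??♠♧♧♧♧?
??·♧♠♢♧?
??♠♧♧♠·?
??··★█♠?
??♠█♧♢·?
??♢♧♠♧·?
????????

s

??♠♧♧♧♧?
??·♧♠♢♧?
??♠♧♧♠·?
??··♠█♠?
??♠█★♢·?
??♢♧♠♧·?
??♧♠♧♠♢?
????????

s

??·♧♠♢♧?
??♠♧♧♠·?
??··♠█♠?
??♠█♧♢·?
??♢♧★♧·?
??♧♠♧♠♢?
??♧··♢·?
????????

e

?·♧♠♢♧??
?♠♧♧♠·??
?··♠█♠█?
?♠█♧♢··?
?♢♧♠★·♧?
?♧♠♧♠♢·?
?♧··♢·♧?
????????

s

?♠♧♧♠·??
?··♠█♠█?
?♠█♧♢··?
?♢♧♠♧·♧?
?♧♠♧★♢·?
?♧··♢·♧?
??♢♠♢♢·?
████████

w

??♠♧♧♠·?
??··♠█♠█
??♠█♧♢··
??♢♧♠♧·♧
??♧♠★♠♢·
??♧··♢·♧
??♠♢♠♢♢·
████████

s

??··♠█♠█
??♠█♧♢··
??♢♧♠♧·♧
??♧♠♧♠♢·
??♧·★♢·♧
??♠♢♠♢♢·
████████
████████

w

???··♠█♠
???♠█♧♢·
??♧♢♧♠♧·
??♢♧♠♧♠♢
??·♧★·♢·
??♠♠♢♠♢♢
████████
████████

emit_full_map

?♧♧♠♠·?
?♧♧♧█♧?
?♠♧♧♧♧?
?·♧♠♢♧?
?♠♧♧♠·?
?··♠█♠█
?♠█♧♢··
♧♢♧♠♧·♧
♢♧♠♧♠♢·
·♧★·♢·♧
♠♠♢♠♢♢·

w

????··♠█
????♠█♧♢
??♧♧♢♧♠♧
??·♢♧♠♧♠
??♧·★··♢
??♧♠♠♢♠♢
████████
████████

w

?????··♠
?????♠█♧
??█♧♧♢♧♠
??♠·♢♧♠♧
??·♧★♧··
??♧♧♠♠♢♠
████████
████████

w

??????··
??????♠█
??♧█♧♧♢♧
??♧♠·♢♧♠
??♧·★·♧·
??·♧♧♠♠♢
████████
████████

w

???????·
???????♠
??█♧█♧♧♢
??█♧♠·♢♧
??·♧★♧·♧
??♧·♧♧♠♠
████████
████████

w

????????
????????
??♧█♧█♧♧
??██♧♠·♢
??♠·★·♧·
??♧♧·♧♧♠
████████
████████

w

????????
????????
??♠♧█♧█♧
??·██♧♠·
??♧♠★♧·♧
??♧♧♧·♧♧
████████
████████

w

????????
????????
??♢♠♧█♧█
??♧·██♧♠
??♧♧★·♧·
??♧♧♧♧·♧
████████
████████

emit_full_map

????????♧♧♠♠·?
????????♧♧♧█♧?
????????♠♧♧♧♧?
????????·♧♠♢♧?
????????♠♧♧♠·?
????????··♠█♠█
????????♠█♧♢··
♢♠♧█♧█♧♧♢♧♠♧·♧
♧·██♧♠·♢♧♠♧♠♢·
♧♧★·♧·♧·♧··♢·♧
♧♧♧♧·♧♧♠♠♢♠♢♢·

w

????????
????????
??♠♢♠♧█♧
??♧♧·██♧
??♠♧★♠·♧
??·♧♧♧♧·
████████
████████

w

????????
????????
??█♠♢♠♧█
??♠♧♧·██
??♧♠★♧♠·
??♧·♧♧♧♧
████████
████████

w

????????
????????
??♠█♠♢♠♧
??♧♠♧♧·█
??♧♧★♧♧♠
??♧♧·♧♧♧
████████
████████

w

????????
????????
??♧♠█♠♢♠
??♧♧♠♧♧·
??♧♧★♠♧♧
??·♧♧·♧♧
████████
████████

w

█???????
█???????
█?♧♧♠█♠♢
█?·♧♧♠♧♧
█?♠♧★♧♠♧
█?♢·♧♧·♧
████████
████████

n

█???????
█???????
█?♢♢♧♧·?
█?♧♧♠█♠♢
█?·♧★♠♧♧
█?♠♧♧♧♠♧
█?♢·♧♧·♧
████████

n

█???????
█???????
█?♧♧♢·♧?
█?♢♢♧♧·?
█?♧♧★█♠♢
█?·♧♧♠♧♧
█?♠♧♧♧♠♧
█?♢·♧♧·♧

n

█???????
█???????
█?♧♠♧·♢?
█?♧♧♢·♧?
█?♢♢★♧·?
█?♧♧♠█♠♢
█?·♧♧♠♧♧
█?♠♧♧♧♠♧

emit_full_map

?????????????♧♧♠♠·?
?????????????♧♧♧█♧?
?????????????♠♧♧♧♧?
?????????????·♧♠♢♧?
♧♠♧·♢????????♠♧♧♠·?
♧♧♢·♧????????··♠█♠█
♢♢★♧·????????♠█♧♢··
♧♧♠█♠♢♠♧█♧█♧♧♢♧♠♧·♧
·♧♧♠♧♧·██♧♠·♢♧♠♧♠♢·
♠♧♧♧♠♧♧♠·♧·♧·♧··♢·♧
♢·♧♧·♧♧♧♧·♧♧♠♠♢♠♢♢·

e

????????
????????
?♧♠♧·♢·?
?♧♧♢·♧♠?
?♢♢♧★·♠?
?♧♧♠█♠♢♠
?·♧♧♠♧♧·
?♠♧♧♧♠♧♧

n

????????
????????
??♠█♧··?
?♧♠♧·♢·?
?♧♧♢★♧♠?
?♢♢♧♧·♠?
?♧♧♠█♠♢♠
?·♧♧♠♧♧·

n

????????
????????
??♠♧·♧♧?
??♠█♧··?
?♧♠♧★♢·?
?♧♧♢·♧♠?
?♢♢♧♧·♠?
?♧♧♠█♠♢♠

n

????????
????????
??♢♠♧·♠?
??♠♧·♧♧?
??♠█★··?
?♧♠♧·♢·?
?♧♧♢·♧♠?
?♢♢♧♧·♠?

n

????????
????????
??♧···♠?
??♢♠♧·♠?
??♠♧★♧♧?
??♠█♧··?
?♧♠♧·♢·?
?♧♧♢·♧♠?

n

????????
????????
??·█♠♧♧?
??♧···♠?
??♢♠★·♠?
??♠♧·♧♧?
??♠█♧··?
?♧♠♧·♢·?

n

????????
????????
??♧♧♠♠♠?
??·█♠♧♧?
??♧·★·♠?
??♢♠♧·♠?
??♠♧·♧♧?
??♠█♧··?

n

????????
????????
??█·♧█♠?
??♧♧♠♠♠?
??·█★♧♧?
??♧···♠?
??♢♠♧·♠?
??♠♧·♧♧?

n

????????
????????
??·♧█♠♠?
??█·♧█♠?
??♧♧★♠♠?
??·█♠♧♧?
??♧···♠?
??♢♠♧·♠?

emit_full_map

?·♧█♠♠?????????????
?█·♧█♠?????????????
?♧♧★♠♠?????????????
?·█♠♧♧?????????????
?♧···♠???????♧♧♠♠·?
?♢♠♧·♠???????♧♧♧█♧?
?♠♧·♧♧???????♠♧♧♧♧?
?♠█♧··???????·♧♠♢♧?
♧♠♧·♢·???????♠♧♧♠·?
♧♧♢·♧♠???????··♠█♠█
♢♢♧♧·♠???????♠█♧♢··
♧♧♠█♠♢♠♧█♧█♧♧♢♧♠♧·♧
·♧♧♠♧♧·██♧♠·♢♧♠♧♠♢·
♠♧♧♧♠♧♧♠·♧·♧·♧··♢·♧
♢·♧♧·♧♧♧♧·♧♧♠♠♢♠♢♢·


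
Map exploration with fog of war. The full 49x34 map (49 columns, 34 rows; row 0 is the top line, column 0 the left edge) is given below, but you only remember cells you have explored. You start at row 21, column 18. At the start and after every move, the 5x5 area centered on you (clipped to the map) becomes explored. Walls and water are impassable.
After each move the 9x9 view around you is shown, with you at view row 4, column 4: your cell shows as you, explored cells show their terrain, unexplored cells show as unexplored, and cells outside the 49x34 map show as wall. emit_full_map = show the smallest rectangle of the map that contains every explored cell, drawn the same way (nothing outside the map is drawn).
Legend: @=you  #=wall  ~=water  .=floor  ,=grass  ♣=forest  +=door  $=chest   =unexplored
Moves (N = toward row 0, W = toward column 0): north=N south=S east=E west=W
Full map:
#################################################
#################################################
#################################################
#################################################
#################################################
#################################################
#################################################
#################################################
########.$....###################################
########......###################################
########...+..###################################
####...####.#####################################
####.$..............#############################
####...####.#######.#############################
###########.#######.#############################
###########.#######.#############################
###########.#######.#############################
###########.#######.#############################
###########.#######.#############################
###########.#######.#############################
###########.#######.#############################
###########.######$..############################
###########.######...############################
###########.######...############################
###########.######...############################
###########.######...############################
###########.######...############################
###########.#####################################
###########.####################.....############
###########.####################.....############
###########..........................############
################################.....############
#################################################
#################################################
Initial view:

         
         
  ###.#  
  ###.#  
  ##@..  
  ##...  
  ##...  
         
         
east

         
         
 ###.##  
 ###.##  
 ##$@.#  
 ##...#  
 ##...#  
         
         

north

         
         
  ##.##  
 ###.##  
 ###@##  
 ##$..#  
 ##...#  
 ##...#  
         

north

         
         
  ##.##  
  ##.##  
 ###@##  
 ###.##  
 ##$..#  
 ##...#  
 ##...#  

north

         
         
  ##.##  
  ##.##  
  ##@##  
 ###.##  
 ###.##  
 ##$..#  
 ##...#  

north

         
         
  ##.##  
  ##.##  
  ##@##  
  ##.##  
 ###.##  
 ###.##  
 ##$..#  

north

         
         
  ##.##  
  ##.##  
  ##@##  
  ##.##  
  ##.##  
 ###.##  
 ###.##  

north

         
         
  ##.##  
  ##.##  
  ##@##  
  ##.##  
  ##.##  
  ##.##  
 ###.##  

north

         
         
  ...##  
  ##.##  
  ##@##  
  ##.##  
  ##.##  
  ##.##  
  ##.##  

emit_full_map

 ...##
 ##.##
 ##@##
 ##.##
 ##.##
 ##.##
 ##.##
###.##
###.##
##$..#
##...#
##...#

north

         
         
  #####  
  ...##  
  ##@##  
  ##.##  
  ##.##  
  ##.##  
  ##.##  

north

         
         
  #####  
  #####  
  ..@##  
  ##.##  
  ##.##  
  ##.##  
  ##.##  

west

         
         
  ###### 
  ###### 
  ..@.## 
  ###.## 
  ###.## 
   ##.## 
   ##.## 

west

         
         
  #######
  #######
  ..@..##
  ####.##
  ####.##
    ##.##
    ##.##

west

         
         
  #######
  #######
  ..@...#
  #####.#
  #####.#
     ##.#
     ##.#

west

         
         
  .######
  #######
  ..@....
  ######.
  ######.
      ##.
      ##.

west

         
         
  ..#####
  #######
  ..@....
  #######
  #######
       ##
       ##

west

         
         
  +..####
  .######
  ..@....
  .######
  .######
        #
        #

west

         
         
  .+..###
  #.#####
  ..@....
  #.#####
  #.#####
         
         

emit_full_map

.+..########
#.##########
..@.......##
#.#######.##
#.#######.##
       ##.##
       ##.##
       ##.##
       ##.##
      ###.##
      ###.##
      ##$..#
      ##...#
      ##...#

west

         
         
  ..+..##
  ##.####
  ..@....
  ##.####
  ##.####
         
         

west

         
         
  ...+..#
  ###.###
  ..@....
  ###.###
  ###.###
         
         

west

         
         
  #...+..
  ####.##
  ..@....
  ####.##
  ####.##
         
         

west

         
         
  ##...+.
  .####.#
  ..@....
  .####.#
  #####.#
         
         

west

         
         
  ###...+
  ..####.
  $.@....
  ..####.
  ######.
         
         

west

         
         
  ####...
  ...####
  .$@....
  ...####
  #######
         
         

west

         
         
  #####..
  #...###
  #.@....
  #...###
  #######
         
         

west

         
         
  ######.
  ##...##
  ##@$...
  ##...##
  #######
         
         

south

         
  ######.
  ##...##
  ##.$...
  ##@..##
  #######
  #####  
         
         

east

         
 ######..
 ##...###
 ##.$....
 ##.@.###
 ########
 ######  
         
         

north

         
         
 ######..
 ##...###
 ##.@....
 ##...###
 ########
 ######  
         

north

         
         
  #####  
 ######..
 ##.@.###
 ##.$....
 ##...###
 ########
 ######  

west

         
         
  ###### 
  ######.
  ##@..##
  ##.$...
  ##...##
  #######
  ###### 

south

         
  ###### 
  ######.
  ##...##
  ##@$...
  ##...##
  #######
  ###### 
         

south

  ###### 
  ######.
  ##...##
  ##.$...
  ##@..##
  #######
  ###### 
         
         

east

 ######  
 ######..
 ##...###
 ##.$....
 ##.@.###
 ########
 ######  
         
         

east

######   
######...
##...####
##.$.....
##..@####
#########
#######  
         
         

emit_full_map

######              
######...+..########
##...####.##########
##.$..............##
##..@####.#######.##
#########.#######.##
#######        ##.##
               ##.##
               ##.##
               ##.##
              ###.##
              ###.##
              ##$..#
              ##...#
              ##...#


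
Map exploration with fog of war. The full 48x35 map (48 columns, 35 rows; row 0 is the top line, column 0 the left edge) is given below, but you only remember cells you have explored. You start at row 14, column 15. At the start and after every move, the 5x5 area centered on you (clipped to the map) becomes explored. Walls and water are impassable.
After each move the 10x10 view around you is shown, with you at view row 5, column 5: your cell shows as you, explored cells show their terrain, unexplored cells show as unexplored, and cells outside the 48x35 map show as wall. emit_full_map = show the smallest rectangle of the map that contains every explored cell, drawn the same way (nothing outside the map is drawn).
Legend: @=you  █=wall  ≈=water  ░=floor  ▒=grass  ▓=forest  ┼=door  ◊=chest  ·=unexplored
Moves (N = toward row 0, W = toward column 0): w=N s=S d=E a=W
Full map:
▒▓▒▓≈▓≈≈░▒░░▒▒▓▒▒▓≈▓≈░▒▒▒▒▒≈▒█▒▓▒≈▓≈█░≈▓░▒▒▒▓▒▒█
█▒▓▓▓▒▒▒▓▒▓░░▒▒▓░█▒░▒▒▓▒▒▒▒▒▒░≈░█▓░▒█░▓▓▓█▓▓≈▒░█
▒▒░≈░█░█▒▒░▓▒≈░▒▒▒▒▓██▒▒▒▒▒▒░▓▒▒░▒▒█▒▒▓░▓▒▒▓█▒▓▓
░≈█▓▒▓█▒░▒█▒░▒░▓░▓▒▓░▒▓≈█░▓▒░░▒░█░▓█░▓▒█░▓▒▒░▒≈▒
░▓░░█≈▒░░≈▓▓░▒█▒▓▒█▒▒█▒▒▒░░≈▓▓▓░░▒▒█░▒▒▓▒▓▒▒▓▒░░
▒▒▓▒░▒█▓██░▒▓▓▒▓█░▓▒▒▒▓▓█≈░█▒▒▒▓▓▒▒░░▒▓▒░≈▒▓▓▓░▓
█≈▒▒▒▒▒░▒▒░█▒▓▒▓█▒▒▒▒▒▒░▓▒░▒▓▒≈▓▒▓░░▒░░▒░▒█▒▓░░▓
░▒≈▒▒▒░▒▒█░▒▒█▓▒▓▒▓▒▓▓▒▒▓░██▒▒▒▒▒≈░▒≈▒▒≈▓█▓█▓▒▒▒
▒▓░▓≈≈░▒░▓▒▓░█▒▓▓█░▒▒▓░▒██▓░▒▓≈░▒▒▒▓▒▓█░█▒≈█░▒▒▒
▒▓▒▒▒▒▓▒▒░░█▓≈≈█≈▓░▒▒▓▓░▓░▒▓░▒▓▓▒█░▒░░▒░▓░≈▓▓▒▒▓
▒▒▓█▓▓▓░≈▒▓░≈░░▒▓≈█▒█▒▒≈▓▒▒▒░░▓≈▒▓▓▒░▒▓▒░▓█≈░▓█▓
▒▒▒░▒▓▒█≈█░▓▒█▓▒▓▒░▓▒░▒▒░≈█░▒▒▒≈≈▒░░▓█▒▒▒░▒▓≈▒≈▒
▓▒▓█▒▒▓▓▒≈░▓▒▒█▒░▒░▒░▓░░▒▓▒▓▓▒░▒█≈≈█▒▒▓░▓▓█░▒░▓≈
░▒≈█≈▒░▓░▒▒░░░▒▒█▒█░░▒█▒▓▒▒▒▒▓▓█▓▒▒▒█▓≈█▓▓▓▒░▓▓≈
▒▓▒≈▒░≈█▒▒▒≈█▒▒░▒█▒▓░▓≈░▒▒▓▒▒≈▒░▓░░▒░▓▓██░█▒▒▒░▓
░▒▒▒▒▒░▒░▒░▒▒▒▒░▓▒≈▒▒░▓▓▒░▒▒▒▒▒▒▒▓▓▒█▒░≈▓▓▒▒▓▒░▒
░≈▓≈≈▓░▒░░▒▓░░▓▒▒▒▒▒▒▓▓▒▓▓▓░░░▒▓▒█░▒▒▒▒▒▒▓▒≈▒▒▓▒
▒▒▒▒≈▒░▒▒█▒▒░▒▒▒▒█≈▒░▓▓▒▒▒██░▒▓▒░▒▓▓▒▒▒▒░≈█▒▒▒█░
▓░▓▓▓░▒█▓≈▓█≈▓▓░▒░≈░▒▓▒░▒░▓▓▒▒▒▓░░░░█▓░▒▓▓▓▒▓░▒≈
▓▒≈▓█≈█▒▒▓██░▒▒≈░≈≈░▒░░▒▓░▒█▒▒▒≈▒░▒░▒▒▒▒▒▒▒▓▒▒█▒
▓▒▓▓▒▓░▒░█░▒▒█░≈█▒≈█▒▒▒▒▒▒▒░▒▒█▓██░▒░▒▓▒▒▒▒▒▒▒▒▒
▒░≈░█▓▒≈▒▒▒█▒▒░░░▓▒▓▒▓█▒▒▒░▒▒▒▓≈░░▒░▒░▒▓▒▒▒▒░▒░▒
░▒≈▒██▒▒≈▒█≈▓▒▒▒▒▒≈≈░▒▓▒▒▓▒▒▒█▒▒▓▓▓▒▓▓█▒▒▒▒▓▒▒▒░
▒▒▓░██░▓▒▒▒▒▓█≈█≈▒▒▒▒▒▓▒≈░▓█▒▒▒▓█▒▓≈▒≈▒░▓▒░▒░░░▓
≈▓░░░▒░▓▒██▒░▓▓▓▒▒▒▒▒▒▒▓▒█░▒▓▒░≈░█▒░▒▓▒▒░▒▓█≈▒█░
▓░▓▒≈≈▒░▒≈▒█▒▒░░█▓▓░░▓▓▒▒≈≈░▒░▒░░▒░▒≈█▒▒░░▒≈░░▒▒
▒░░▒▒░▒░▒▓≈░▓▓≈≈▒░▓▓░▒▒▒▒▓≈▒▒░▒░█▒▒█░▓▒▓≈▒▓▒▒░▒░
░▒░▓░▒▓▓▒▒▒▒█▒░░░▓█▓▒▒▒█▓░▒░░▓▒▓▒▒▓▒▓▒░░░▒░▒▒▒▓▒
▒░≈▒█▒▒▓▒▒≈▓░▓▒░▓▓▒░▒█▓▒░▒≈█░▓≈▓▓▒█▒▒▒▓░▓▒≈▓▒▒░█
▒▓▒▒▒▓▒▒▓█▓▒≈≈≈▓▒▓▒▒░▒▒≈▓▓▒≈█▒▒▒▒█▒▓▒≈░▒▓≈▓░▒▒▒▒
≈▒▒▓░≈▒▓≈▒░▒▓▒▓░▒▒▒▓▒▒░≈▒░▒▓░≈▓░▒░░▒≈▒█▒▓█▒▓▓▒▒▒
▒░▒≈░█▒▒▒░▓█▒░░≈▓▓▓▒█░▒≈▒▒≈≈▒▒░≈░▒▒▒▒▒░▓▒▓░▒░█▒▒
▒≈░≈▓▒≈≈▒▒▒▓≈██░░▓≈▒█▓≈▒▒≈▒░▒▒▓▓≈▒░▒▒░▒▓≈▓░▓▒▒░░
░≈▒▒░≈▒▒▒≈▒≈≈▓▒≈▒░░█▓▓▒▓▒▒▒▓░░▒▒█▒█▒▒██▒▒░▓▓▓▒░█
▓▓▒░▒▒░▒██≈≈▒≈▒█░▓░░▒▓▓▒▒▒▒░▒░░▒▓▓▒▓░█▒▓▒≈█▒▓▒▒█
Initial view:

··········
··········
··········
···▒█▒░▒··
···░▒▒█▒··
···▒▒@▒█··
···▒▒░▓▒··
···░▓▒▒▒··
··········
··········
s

··········
··········
···▒█▒░▒··
···░▒▒█▒··
···▒▒░▒█··
···▒▒@▓▒··
···░▓▒▒▒··
···▒▒▒▒█··
··········
··········

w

··········
··········
··········
···▒█▒░▒··
···░▒▒█▒··
···▒▒@▒█··
···▒▒░▓▒··
···░▓▒▒▒··
···▒▒▒▒█··
··········

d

··········
··········
··········
··▒█▒░▒░··
··░▒▒█▒█··
··▒▒░@█▒··
··▒▒░▓▒≈··
··░▓▒▒▒▒··
··▒▒▒▒█···
··········

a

··········
··········
··········
···▒█▒░▒░·
···░▒▒█▒█·
···▒▒@▒█▒·
···▒▒░▓▒≈·
···░▓▒▒▒▒·
···▒▒▒▒█··
··········

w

··········
··········
··········
···█▓▒▓▒··
···▒█▒░▒░·
···░▒@█▒█·
···▒▒░▒█▒·
···▒▒░▓▒≈·
···░▓▒▒▒▒·
···▒▒▒▒█··

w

··········
··········
··········
···░░▒▓≈··
···█▓▒▓▒··
···▒█@░▒░·
···░▒▒█▒█·
···▒▒░▒█▒·
···▒▒░▓▒≈·
···░▓▒▒▒▒·

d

··········
··········
··········
··░░▒▓≈█··
··█▓▒▓▒░··
··▒█▒@▒░··
··░▒▒█▒█··
··▒▒░▒█▒··
··▒▒░▓▒≈··
··░▓▒▒▒▒··

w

··········
··········
··········
···≈█≈▓░··
··░░▒▓≈█··
··█▓▒@▒░··
··▒█▒░▒░··
··░▒▒█▒█··
··▒▒░▒█▒··
··▒▒░▓▒≈··

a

··········
··········
··········
···≈≈█≈▓░·
···░░▒▓≈█·
···█▓@▓▒░·
···▒█▒░▒░·
···░▒▒█▒█·
···▒▒░▒█▒·
···▒▒░▓▒≈·

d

··········
··········
··········
··≈≈█≈▓░··
··░░▒▓≈█··
··█▓▒@▒░··
··▒█▒░▒░··
··░▒▒█▒█··
··▒▒░▒█▒··
··▒▒░▓▒≈··

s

··········
··········
··≈≈█≈▓░··
··░░▒▓≈█··
··█▓▒▓▒░··
··▒█▒@▒░··
··░▒▒█▒█··
··▒▒░▒█▒··
··▒▒░▓▒≈··
··░▓▒▒▒▒··

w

··········
··········
··········
··≈≈█≈▓░··
··░░▒▓≈█··
··█▓▒@▒░··
··▒█▒░▒░··
··░▒▒█▒█··
··▒▒░▒█▒··
··▒▒░▓▒≈··

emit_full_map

≈≈█≈▓░
░░▒▓≈█
█▓▒@▒░
▒█▒░▒░
░▒▒█▒█
▒▒░▒█▒
▒▒░▓▒≈
░▓▒▒▒▒
▒▒▒▒█·

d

··········
··········
··········
·≈≈█≈▓░▒··
·░░▒▓≈█▒··
·█▓▒▓@░▓··
·▒█▒░▒░▒··
·░▒▒█▒█░··
·▒▒░▒█▒···
·▒▒░▓▒≈···

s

··········
··········
·≈≈█≈▓░▒··
·░░▒▓≈█▒··
·█▓▒▓▒░▓··
·▒█▒░@░▒··
·░▒▒█▒█░··
·▒▒░▒█▒▓··
·▒▒░▓▒≈···
·░▓▒▒▒▒···

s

··········
·≈≈█≈▓░▒··
·░░▒▓≈█▒··
·█▓▒▓▒░▓··
·▒█▒░▒░▒··
·░▒▒█@█░··
·▒▒░▒█▒▓··
·▒▒░▓▒≈▒··
·░▓▒▒▒▒···
·▒▒▒▒█····

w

··········
··········
·≈≈█≈▓░▒··
·░░▒▓≈█▒··
·█▓▒▓▒░▓··
·▒█▒░@░▒··
·░▒▒█▒█░··
·▒▒░▒█▒▓··
·▒▒░▓▒≈▒··
·░▓▒▒▒▒···

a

··········
··········
··≈≈█≈▓░▒·
··░░▒▓≈█▒·
··█▓▒▓▒░▓·
··▒█▒@▒░▒·
··░▒▒█▒█░·
··▒▒░▒█▒▓·
··▒▒░▓▒≈▒·
··░▓▒▒▒▒··

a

··········
··········
···≈≈█≈▓░▒
···░░▒▓≈█▒
···█▓▒▓▒░▓
···▒█@░▒░▒
···░▒▒█▒█░
···▒▒░▒█▒▓
···▒▒░▓▒≈▒
···░▓▒▒▒▒·

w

··········
··········
··········
···≈≈█≈▓░▒
···░░▒▓≈█▒
···█▓@▓▒░▓
···▒█▒░▒░▒
···░▒▒█▒█░
···▒▒░▒█▒▓
···▒▒░▓▒≈▒

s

··········
··········
···≈≈█≈▓░▒
···░░▒▓≈█▒
···█▓▒▓▒░▓
···▒█@░▒░▒
···░▒▒█▒█░
···▒▒░▒█▒▓
···▒▒░▓▒≈▒
···░▓▒▒▒▒·

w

··········
··········
··········
···≈≈█≈▓░▒
···░░▒▓≈█▒
···█▓@▓▒░▓
···▒█▒░▒░▒
···░▒▒█▒█░
···▒▒░▒█▒▓
···▒▒░▓▒≈▒

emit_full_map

≈≈█≈▓░▒
░░▒▓≈█▒
█▓@▓▒░▓
▒█▒░▒░▒
░▒▒█▒█░
▒▒░▒█▒▓
▒▒░▓▒≈▒
░▓▒▒▒▒·
▒▒▒▒█··

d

··········
··········
··········
··≈≈█≈▓░▒·
··░░▒▓≈█▒·
··█▓▒@▒░▓·
··▒█▒░▒░▒·
··░▒▒█▒█░·
··▒▒░▒█▒▓·
··▒▒░▓▒≈▒·

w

··········
··········
··········
···▒▓▓█░··
··≈≈█≈▓░▒·
··░░▒@≈█▒·
··█▓▒▓▒░▓·
··▒█▒░▒░▒·
··░▒▒█▒█░·
··▒▒░▒█▒▓·

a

··········
··········
··········
···█▒▓▓█░·
···≈≈█≈▓░▒
···░░@▓≈█▒
···█▓▒▓▒░▓
···▒█▒░▒░▒
···░▒▒█▒█░
···▒▒░▒█▒▓

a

··········
··········
··········
···░█▒▓▓█░
···▓≈≈█≈▓░
···≈░@▒▓≈█
···▒█▓▒▓▒░
···▒▒█▒░▒░
····░▒▒█▒█
····▒▒░▒█▒

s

··········
··········
···░█▒▓▓█░
···▓≈≈█≈▓░
···≈░░▒▓≈█
···▒█@▒▓▒░
···▒▒█▒░▒░
···░░▒▒█▒█
····▒▒░▒█▒
····▒▒░▓▒≈

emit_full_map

░█▒▓▓█░·
▓≈≈█≈▓░▒
≈░░▒▓≈█▒
▒█@▒▓▒░▓
▒▒█▒░▒░▒
░░▒▒█▒█░
·▒▒░▒█▒▓
·▒▒░▓▒≈▒
·░▓▒▒▒▒·
·▒▒▒▒█··

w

··········
··········
··········
···░█▒▓▓█░
···▓≈≈█≈▓░
···≈░@▒▓≈█
···▒█▓▒▓▒░
···▒▒█▒░▒░
···░░▒▒█▒█
····▒▒░▒█▒

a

··········
··········
··········
···▓░█▒▓▓█
···█▓≈≈█≈▓
···░≈@░▒▓≈
···▓▒█▓▒▓▒
···▓▒▒█▒░▒
····░░▒▒█▒
·····▒▒░▒█

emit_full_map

▓░█▒▓▓█░·
█▓≈≈█≈▓░▒
░≈@░▒▓≈█▒
▓▒█▓▒▓▒░▓
▓▒▒█▒░▒░▒
·░░▒▒█▒█░
··▒▒░▒█▒▓
··▒▒░▓▒≈▒
··░▓▒▒▒▒·
··▒▒▒▒█··


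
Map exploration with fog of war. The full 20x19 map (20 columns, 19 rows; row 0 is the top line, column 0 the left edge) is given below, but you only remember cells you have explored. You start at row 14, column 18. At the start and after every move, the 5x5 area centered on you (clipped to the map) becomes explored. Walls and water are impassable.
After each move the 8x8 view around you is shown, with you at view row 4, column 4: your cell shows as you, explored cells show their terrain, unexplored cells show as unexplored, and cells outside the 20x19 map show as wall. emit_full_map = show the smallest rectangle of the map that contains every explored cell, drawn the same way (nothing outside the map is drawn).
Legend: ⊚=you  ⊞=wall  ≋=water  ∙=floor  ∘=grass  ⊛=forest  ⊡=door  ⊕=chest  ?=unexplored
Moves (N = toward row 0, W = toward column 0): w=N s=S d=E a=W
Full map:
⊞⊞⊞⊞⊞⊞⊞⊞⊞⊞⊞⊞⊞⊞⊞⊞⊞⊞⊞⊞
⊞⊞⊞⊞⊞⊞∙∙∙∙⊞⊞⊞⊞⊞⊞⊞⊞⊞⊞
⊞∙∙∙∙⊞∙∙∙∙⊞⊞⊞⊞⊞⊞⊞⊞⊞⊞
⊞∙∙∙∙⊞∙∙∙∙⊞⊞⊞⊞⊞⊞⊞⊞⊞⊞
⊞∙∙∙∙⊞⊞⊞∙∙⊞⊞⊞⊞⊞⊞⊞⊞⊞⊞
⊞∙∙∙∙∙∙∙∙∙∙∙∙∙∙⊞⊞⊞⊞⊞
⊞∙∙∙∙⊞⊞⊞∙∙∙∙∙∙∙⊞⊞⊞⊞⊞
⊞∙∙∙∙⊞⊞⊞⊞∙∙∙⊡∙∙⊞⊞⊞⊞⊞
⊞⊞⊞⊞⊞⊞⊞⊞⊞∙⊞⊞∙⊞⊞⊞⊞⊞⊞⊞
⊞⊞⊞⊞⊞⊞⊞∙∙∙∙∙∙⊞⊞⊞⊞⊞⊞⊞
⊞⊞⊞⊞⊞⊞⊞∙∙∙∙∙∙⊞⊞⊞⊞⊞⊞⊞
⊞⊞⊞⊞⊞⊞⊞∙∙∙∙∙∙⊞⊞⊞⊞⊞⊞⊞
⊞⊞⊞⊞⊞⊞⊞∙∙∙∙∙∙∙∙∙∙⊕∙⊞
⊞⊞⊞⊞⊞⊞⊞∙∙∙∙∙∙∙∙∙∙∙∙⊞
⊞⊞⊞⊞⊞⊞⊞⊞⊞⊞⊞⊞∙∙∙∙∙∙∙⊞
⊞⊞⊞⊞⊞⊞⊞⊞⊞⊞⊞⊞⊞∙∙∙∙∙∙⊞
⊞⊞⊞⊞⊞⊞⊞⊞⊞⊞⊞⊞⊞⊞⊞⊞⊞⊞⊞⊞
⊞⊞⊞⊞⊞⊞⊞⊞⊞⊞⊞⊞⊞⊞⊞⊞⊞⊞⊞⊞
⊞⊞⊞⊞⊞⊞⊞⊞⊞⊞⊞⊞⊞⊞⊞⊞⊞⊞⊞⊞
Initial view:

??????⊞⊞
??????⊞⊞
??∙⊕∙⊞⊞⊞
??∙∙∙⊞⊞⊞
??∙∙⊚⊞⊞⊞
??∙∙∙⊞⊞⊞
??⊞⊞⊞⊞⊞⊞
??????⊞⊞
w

??????⊞⊞
??????⊞⊞
??⊞⊞⊞⊞⊞⊞
??∙⊕∙⊞⊞⊞
??∙∙⊚⊞⊞⊞
??∙∙∙⊞⊞⊞
??∙∙∙⊞⊞⊞
??⊞⊞⊞⊞⊞⊞

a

???????⊞
???????⊞
??⊞⊞⊞⊞⊞⊞
??∙∙⊕∙⊞⊞
??∙∙⊚∙⊞⊞
??∙∙∙∙⊞⊞
??∙∙∙∙⊞⊞
???⊞⊞⊞⊞⊞

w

???????⊞
???????⊞
??⊞⊞⊞⊞⊞⊞
??⊞⊞⊞⊞⊞⊞
??∙∙⊚∙⊞⊞
??∙∙∙∙⊞⊞
??∙∙∙∙⊞⊞
??∙∙∙∙⊞⊞

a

????????
????????
??⊞⊞⊞⊞⊞⊞
??⊞⊞⊞⊞⊞⊞
??∙∙⊚⊕∙⊞
??∙∙∙∙∙⊞
??∙∙∙∙∙⊞
???∙∙∙∙⊞

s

????????
??⊞⊞⊞⊞⊞⊞
??⊞⊞⊞⊞⊞⊞
??∙∙∙⊕∙⊞
??∙∙⊚∙∙⊞
??∙∙∙∙∙⊞
??∙∙∙∙∙⊞
????⊞⊞⊞⊞

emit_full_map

⊞⊞⊞⊞⊞⊞
⊞⊞⊞⊞⊞⊞
∙∙∙⊕∙⊞
∙∙⊚∙∙⊞
∙∙∙∙∙⊞
∙∙∙∙∙⊞
??⊞⊞⊞⊞

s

??⊞⊞⊞⊞⊞⊞
??⊞⊞⊞⊞⊞⊞
??∙∙∙⊕∙⊞
??∙∙∙∙∙⊞
??∙∙⊚∙∙⊞
??∙∙∙∙∙⊞
??⊞⊞⊞⊞⊞⊞
????????

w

????????
??⊞⊞⊞⊞⊞⊞
??⊞⊞⊞⊞⊞⊞
??∙∙∙⊕∙⊞
??∙∙⊚∙∙⊞
??∙∙∙∙∙⊞
??∙∙∙∙∙⊞
??⊞⊞⊞⊞⊞⊞

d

???????⊞
?⊞⊞⊞⊞⊞⊞⊞
?⊞⊞⊞⊞⊞⊞⊞
?∙∙∙⊕∙⊞⊞
?∙∙∙⊚∙⊞⊞
?∙∙∙∙∙⊞⊞
?∙∙∙∙∙⊞⊞
?⊞⊞⊞⊞⊞⊞⊞

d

??????⊞⊞
⊞⊞⊞⊞⊞⊞⊞⊞
⊞⊞⊞⊞⊞⊞⊞⊞
∙∙∙⊕∙⊞⊞⊞
∙∙∙∙⊚⊞⊞⊞
∙∙∙∙∙⊞⊞⊞
∙∙∙∙∙⊞⊞⊞
⊞⊞⊞⊞⊞⊞⊞⊞

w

??????⊞⊞
??????⊞⊞
⊞⊞⊞⊞⊞⊞⊞⊞
⊞⊞⊞⊞⊞⊞⊞⊞
∙∙∙⊕⊚⊞⊞⊞
∙∙∙∙∙⊞⊞⊞
∙∙∙∙∙⊞⊞⊞
∙∙∙∙∙⊞⊞⊞

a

???????⊞
???????⊞
?⊞⊞⊞⊞⊞⊞⊞
?⊞⊞⊞⊞⊞⊞⊞
?∙∙∙⊚∙⊞⊞
?∙∙∙∙∙⊞⊞
?∙∙∙∙∙⊞⊞
?∙∙∙∙∙⊞⊞

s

???????⊞
?⊞⊞⊞⊞⊞⊞⊞
?⊞⊞⊞⊞⊞⊞⊞
?∙∙∙⊕∙⊞⊞
?∙∙∙⊚∙⊞⊞
?∙∙∙∙∙⊞⊞
?∙∙∙∙∙⊞⊞
?⊞⊞⊞⊞⊞⊞⊞

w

???????⊞
???????⊞
?⊞⊞⊞⊞⊞⊞⊞
?⊞⊞⊞⊞⊞⊞⊞
?∙∙∙⊚∙⊞⊞
?∙∙∙∙∙⊞⊞
?∙∙∙∙∙⊞⊞
?∙∙∙∙∙⊞⊞

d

??????⊞⊞
??????⊞⊞
⊞⊞⊞⊞⊞⊞⊞⊞
⊞⊞⊞⊞⊞⊞⊞⊞
∙∙∙⊕⊚⊞⊞⊞
∙∙∙∙∙⊞⊞⊞
∙∙∙∙∙⊞⊞⊞
∙∙∙∙∙⊞⊞⊞

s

??????⊞⊞
⊞⊞⊞⊞⊞⊞⊞⊞
⊞⊞⊞⊞⊞⊞⊞⊞
∙∙∙⊕∙⊞⊞⊞
∙∙∙∙⊚⊞⊞⊞
∙∙∙∙∙⊞⊞⊞
∙∙∙∙∙⊞⊞⊞
⊞⊞⊞⊞⊞⊞⊞⊞

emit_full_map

⊞⊞⊞⊞⊞⊞
⊞⊞⊞⊞⊞⊞
∙∙∙⊕∙⊞
∙∙∙∙⊚⊞
∙∙∙∙∙⊞
∙∙∙∙∙⊞
⊞⊞⊞⊞⊞⊞

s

⊞⊞⊞⊞⊞⊞⊞⊞
⊞⊞⊞⊞⊞⊞⊞⊞
∙∙∙⊕∙⊞⊞⊞
∙∙∙∙∙⊞⊞⊞
∙∙∙∙⊚⊞⊞⊞
∙∙∙∙∙⊞⊞⊞
⊞⊞⊞⊞⊞⊞⊞⊞
??????⊞⊞


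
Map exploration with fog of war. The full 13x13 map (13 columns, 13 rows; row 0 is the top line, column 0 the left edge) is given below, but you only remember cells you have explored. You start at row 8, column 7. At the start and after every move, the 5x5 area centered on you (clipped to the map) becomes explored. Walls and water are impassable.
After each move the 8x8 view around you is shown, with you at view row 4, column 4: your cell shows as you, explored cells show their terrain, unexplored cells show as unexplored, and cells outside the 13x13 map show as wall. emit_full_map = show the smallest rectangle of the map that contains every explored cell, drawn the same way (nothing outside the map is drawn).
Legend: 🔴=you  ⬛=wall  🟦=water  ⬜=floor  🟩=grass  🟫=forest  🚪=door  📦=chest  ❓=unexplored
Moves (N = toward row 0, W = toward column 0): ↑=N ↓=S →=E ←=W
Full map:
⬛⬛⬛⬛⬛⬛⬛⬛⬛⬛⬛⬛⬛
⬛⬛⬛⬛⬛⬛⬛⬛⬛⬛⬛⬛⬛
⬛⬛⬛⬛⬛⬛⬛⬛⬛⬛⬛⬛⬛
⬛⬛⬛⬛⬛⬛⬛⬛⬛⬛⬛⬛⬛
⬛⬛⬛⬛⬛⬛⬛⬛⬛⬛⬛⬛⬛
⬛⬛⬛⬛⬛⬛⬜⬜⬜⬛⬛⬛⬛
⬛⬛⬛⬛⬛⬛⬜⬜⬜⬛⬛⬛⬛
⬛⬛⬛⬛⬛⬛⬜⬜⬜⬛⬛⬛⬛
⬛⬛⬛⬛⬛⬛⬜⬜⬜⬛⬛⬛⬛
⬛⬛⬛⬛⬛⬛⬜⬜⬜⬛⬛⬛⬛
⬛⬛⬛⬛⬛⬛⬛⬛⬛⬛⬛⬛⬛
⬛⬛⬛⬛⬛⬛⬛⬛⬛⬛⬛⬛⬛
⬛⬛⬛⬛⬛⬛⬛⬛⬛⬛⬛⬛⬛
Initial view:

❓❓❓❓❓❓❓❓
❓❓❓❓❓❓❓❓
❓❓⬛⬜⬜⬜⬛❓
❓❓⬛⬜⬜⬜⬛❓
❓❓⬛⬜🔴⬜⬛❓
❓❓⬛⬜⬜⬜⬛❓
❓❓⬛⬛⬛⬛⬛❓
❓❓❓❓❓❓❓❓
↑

❓❓❓❓❓❓❓❓
❓❓❓❓❓❓❓❓
❓❓⬛⬜⬜⬜⬛❓
❓❓⬛⬜⬜⬜⬛❓
❓❓⬛⬜🔴⬜⬛❓
❓❓⬛⬜⬜⬜⬛❓
❓❓⬛⬜⬜⬜⬛❓
❓❓⬛⬛⬛⬛⬛❓

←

❓❓❓❓❓❓❓❓
❓❓❓❓❓❓❓❓
❓❓⬛⬛⬜⬜⬜⬛
❓❓⬛⬛⬜⬜⬜⬛
❓❓⬛⬛🔴⬜⬜⬛
❓❓⬛⬛⬜⬜⬜⬛
❓❓⬛⬛⬜⬜⬜⬛
❓❓❓⬛⬛⬛⬛⬛

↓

❓❓❓❓❓❓❓❓
❓❓⬛⬛⬜⬜⬜⬛
❓❓⬛⬛⬜⬜⬜⬛
❓❓⬛⬛⬜⬜⬜⬛
❓❓⬛⬛🔴⬜⬜⬛
❓❓⬛⬛⬜⬜⬜⬛
❓❓⬛⬛⬛⬛⬛⬛
❓❓❓❓❓❓❓❓

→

❓❓❓❓❓❓❓❓
❓⬛⬛⬜⬜⬜⬛❓
❓⬛⬛⬜⬜⬜⬛❓
❓⬛⬛⬜⬜⬜⬛❓
❓⬛⬛⬜🔴⬜⬛❓
❓⬛⬛⬜⬜⬜⬛❓
❓⬛⬛⬛⬛⬛⬛❓
❓❓❓❓❓❓❓❓

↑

❓❓❓❓❓❓❓❓
❓❓❓❓❓❓❓❓
❓⬛⬛⬜⬜⬜⬛❓
❓⬛⬛⬜⬜⬜⬛❓
❓⬛⬛⬜🔴⬜⬛❓
❓⬛⬛⬜⬜⬜⬛❓
❓⬛⬛⬜⬜⬜⬛❓
❓⬛⬛⬛⬛⬛⬛❓

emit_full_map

⬛⬛⬜⬜⬜⬛
⬛⬛⬜⬜⬜⬛
⬛⬛⬜🔴⬜⬛
⬛⬛⬜⬜⬜⬛
⬛⬛⬜⬜⬜⬛
⬛⬛⬛⬛⬛⬛

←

❓❓❓❓❓❓❓❓
❓❓❓❓❓❓❓❓
❓❓⬛⬛⬜⬜⬜⬛
❓❓⬛⬛⬜⬜⬜⬛
❓❓⬛⬛🔴⬜⬜⬛
❓❓⬛⬛⬜⬜⬜⬛
❓❓⬛⬛⬜⬜⬜⬛
❓❓⬛⬛⬛⬛⬛⬛

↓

❓❓❓❓❓❓❓❓
❓❓⬛⬛⬜⬜⬜⬛
❓❓⬛⬛⬜⬜⬜⬛
❓❓⬛⬛⬜⬜⬜⬛
❓❓⬛⬛🔴⬜⬜⬛
❓❓⬛⬛⬜⬜⬜⬛
❓❓⬛⬛⬛⬛⬛⬛
❓❓❓❓❓❓❓❓

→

❓❓❓❓❓❓❓❓
❓⬛⬛⬜⬜⬜⬛❓
❓⬛⬛⬜⬜⬜⬛❓
❓⬛⬛⬜⬜⬜⬛❓
❓⬛⬛⬜🔴⬜⬛❓
❓⬛⬛⬜⬜⬜⬛❓
❓⬛⬛⬛⬛⬛⬛❓
❓❓❓❓❓❓❓❓


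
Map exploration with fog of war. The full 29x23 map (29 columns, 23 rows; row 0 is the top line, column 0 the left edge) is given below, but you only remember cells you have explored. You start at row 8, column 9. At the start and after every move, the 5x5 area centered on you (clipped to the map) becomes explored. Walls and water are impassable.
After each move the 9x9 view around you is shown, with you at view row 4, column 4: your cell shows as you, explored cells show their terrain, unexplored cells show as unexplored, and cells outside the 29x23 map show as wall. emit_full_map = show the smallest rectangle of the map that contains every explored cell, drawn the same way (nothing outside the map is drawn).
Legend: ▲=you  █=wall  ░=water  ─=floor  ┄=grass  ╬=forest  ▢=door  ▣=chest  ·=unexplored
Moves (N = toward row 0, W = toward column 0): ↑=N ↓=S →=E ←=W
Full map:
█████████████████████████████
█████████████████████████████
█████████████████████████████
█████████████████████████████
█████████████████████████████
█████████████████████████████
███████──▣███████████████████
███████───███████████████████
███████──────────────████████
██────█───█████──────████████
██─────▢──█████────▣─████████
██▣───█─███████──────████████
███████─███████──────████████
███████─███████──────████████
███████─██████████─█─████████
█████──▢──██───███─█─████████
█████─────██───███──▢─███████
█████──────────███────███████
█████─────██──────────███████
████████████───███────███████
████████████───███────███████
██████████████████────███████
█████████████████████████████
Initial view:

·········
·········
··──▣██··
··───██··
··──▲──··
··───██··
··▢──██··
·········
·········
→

·········
·········
·──▣███··
·───███··
·───▲──··
·───███··
·▢──███··
·········
·········

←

·········
·········
··──▣███·
··───███·
··──▲───·
··───███·
··▢──███·
·········
·········

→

·········
·········
·──▣███··
·───███··
·───▲──··
·───███··
·▢──███··
·········
·········

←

·········
·········
··──▣███·
··───███·
··──▲───·
··───███·
··▢──███·
·········
·········

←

·········
·········
··█──▣███
··█───███
··█─▲────
··█───███
··─▢──███
·········
·········

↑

·········
·········
··█████··
··█──▣███
··█─▲─███
··█──────
··█───███
··─▢──███
·········

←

·········
·········
··██████·
··██──▣██
··██▲──██
··██─────
··─█───██
···─▢──██
·········

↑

·········
·········
··█████··
··██████·
··██▲─▣██
··██───██
··██─────
··─█───██
···─▢──██

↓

·········
··█████··
··██████·
··██──▣██
··██▲──██
··██─────
··─█───██
···─▢──██
·········

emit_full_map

█████···
██████··
██──▣███
██▲──███
██──────
─█───███
·─▢──███

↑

·········
·········
··█████··
··██████·
··██▲─▣██
··██───██
··██─────
··─█───██
···─▢──██

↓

·········
··█████··
··██████·
··██──▣██
··██▲──██
··██─────
··─█───██
···─▢──██
·········

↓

··█████··
··██████·
··██──▣██
··██───██
··██▲────
··─█───██
··──▢──██
·········
·········

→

·█████···
·██████··
·██──▣███
·██───███
·██─▲────
·─█───███
·──▢──███
·········
·········

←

··█████··
··██████·
··██──▣██
··██───██
··██▲────
··─█───██
··──▢──██
·········
·········

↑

·········
··█████··
··██████·
··██──▣██
··██▲──██
··██─────
··─█───██
··──▢──██
·········

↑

·········
·········
··█████··
··██████·
··██▲─▣██
··██───██
··██─────
··─█───██
··──▢──██

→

·········
·········
·██████··
·██████··
·██─▲▣███
·██───███
·██──────
·─█───███
·──▢──███

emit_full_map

██████··
██████··
██─▲▣███
██───███
██──────
─█───███
──▢──███

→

·········
·········
███████··
███████··
██──▲███·
██───███·
██──────·
─█───███·
──▢──███·

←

·········
·········
·███████·
·███████·
·██─▲▣███
·██───███
·██──────
·─█───███
·──▢──███

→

·········
·········
███████··
███████··
██──▲███·
██───███·
██──────·
─█───███·
──▢──███·

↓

·········
███████··
███████··
██──▣███·
██──▲███·
██──────·
─█───███·
──▢──███·
·········

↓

███████··
███████··
██──▣███·
██───███·
██──▲───·
─█───███·
──▢──███·
·········
·········

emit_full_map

███████·
███████·
██──▣███
██───███
██──▲───
─█───███
──▢──███

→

██████···
██████···
█──▣███··
█───███··
█───▲──··
█───███··
─▢──███··
·········
·········

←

███████··
███████··
██──▣███·
██───███·
██──▲───·
─█───███·
──▢──███·
·········
·········

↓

███████··
██──▣███·
██───███·
██──────·
─█──▲███·
──▢──███·
··─████··
·········
·········

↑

███████··
███████··
██──▣███·
██───███·
██──▲───·
─█───███·
──▢──███·
··─████··
·········

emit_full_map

███████·
███████·
██──▣███
██───███
██──▲───
─█───███
──▢──███
··─████·

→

██████···
██████···
█──▣███··
█───███··
█───▲──··
█───███··
─▢──███··
·─████···
·········

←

███████··
███████··
██──▣███·
██───███·
██──▲───·
─█───███·
──▢──███·
··─████··
·········

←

·███████·
·███████·
·██──▣███
·██───███
·██─▲────
·─█───███
·──▢──███
···─████·
·········

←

··███████
··███████
··██──▣██
··██───██
··██▲────
··─█───██
··──▢──██
····─████
·········

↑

·········
··███████
··███████
··██──▣██
··██▲──██
··██─────
··─█───██
··──▢──██
····─████

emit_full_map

███████·
███████·
██──▣███
██▲──███
██──────
─█───███
──▢──███
··─████·

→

·········
·███████·
·███████·
·██──▣███
·██─▲─███
·██──────
·─█───███
·──▢──███
···─████·

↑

·········
·········
·███████·
·███████·
·██─▲▣███
·██───███
·██──────
·─█───███
·──▢──███
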